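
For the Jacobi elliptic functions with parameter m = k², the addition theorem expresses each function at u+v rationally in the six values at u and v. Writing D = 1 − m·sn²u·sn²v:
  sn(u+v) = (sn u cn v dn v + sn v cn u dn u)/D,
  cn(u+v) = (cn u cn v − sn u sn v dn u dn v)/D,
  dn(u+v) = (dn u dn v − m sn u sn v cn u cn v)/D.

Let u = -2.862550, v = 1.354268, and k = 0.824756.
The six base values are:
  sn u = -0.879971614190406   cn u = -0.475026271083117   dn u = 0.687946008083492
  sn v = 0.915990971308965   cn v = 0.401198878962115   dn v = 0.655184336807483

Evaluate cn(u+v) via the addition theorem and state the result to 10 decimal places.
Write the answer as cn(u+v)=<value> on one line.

cn(u+v)=0.3095233829

m = k² = 0.680222459536
D = 1 − m·sn²u·sn²v = 0.5580525021977226
cn(u+v) = (cn u·cn v − sn u·sn v·dn u·dn v)/D = 0.1727302983195558/0.5580525021977226 = 0.3095233829062844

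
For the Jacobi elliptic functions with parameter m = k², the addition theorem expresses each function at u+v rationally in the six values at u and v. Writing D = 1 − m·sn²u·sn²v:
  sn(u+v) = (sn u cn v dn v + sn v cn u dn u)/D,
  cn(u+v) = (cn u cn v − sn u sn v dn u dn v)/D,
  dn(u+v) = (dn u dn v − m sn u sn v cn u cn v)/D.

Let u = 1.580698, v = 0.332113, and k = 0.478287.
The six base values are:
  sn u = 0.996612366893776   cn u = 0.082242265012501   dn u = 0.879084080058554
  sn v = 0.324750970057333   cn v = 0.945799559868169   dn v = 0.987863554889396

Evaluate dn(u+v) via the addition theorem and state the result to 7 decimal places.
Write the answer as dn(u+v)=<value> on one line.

dn(u+v)=0.8838349

m = k² = 0.228758454369
D = 1 − m·sn²u·sn²v = 0.9760375835536395
dn(u+v) = (dn u·dn v − m·sn u·sn v·cn u·cn v)/D = 0.8626561114548396/0.9760375835536395 = 0.8838349321693217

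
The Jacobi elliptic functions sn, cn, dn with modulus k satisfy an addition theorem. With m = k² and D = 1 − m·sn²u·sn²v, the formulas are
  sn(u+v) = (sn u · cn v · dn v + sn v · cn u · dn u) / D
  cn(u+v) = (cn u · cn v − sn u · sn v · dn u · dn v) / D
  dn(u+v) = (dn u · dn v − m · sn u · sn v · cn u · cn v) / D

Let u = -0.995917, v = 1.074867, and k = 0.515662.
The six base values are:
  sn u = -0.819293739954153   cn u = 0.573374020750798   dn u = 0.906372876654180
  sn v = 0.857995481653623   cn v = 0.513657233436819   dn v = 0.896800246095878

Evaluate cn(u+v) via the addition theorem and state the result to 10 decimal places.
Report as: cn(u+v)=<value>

cn(u+v)=0.9968867847

m = k² = 0.265907298244
D = 1 − m·sn²u·sn²v = 0.8686047904046462
cn(u+v) = (cn u·cn v − sn u·sn v·dn u·dn v)/D = 0.8659006367153888/0.8686047904046462 = 0.9968867847390093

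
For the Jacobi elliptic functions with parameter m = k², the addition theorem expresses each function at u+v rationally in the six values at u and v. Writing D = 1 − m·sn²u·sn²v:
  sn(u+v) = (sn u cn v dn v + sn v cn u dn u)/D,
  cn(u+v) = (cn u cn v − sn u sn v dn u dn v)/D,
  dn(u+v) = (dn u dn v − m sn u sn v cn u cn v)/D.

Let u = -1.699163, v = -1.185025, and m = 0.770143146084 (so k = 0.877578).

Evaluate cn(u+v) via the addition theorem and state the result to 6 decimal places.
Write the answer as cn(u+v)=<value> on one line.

sn u = -0.9701826839432797, cn u = 0.2423748332162692, dn u = 0.5244991364538434
sn v = -0.8545449726579554, cn v = 0.5193774058476304, dn v = 0.6615173414648099
m = k² = 0.770143146084
D = 1 − m·sn²u·sn²v = 0.4706433908078992
cn(u+v) = (cn u·cn v − sn u·sn v·dn u·dn v)/D = -0.1617726611553847/0.4706433908078992 = -0.343726618316446

cn(u+v)=-0.343727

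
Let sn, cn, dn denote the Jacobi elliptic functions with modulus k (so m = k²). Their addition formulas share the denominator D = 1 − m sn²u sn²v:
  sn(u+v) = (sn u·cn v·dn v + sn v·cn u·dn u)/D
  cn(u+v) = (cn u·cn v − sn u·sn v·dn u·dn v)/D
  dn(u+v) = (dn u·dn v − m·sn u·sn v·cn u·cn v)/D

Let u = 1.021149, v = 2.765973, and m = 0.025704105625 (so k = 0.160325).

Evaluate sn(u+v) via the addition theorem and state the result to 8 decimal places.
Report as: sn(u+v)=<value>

sn(u+v)=-0.58434863

sn u = 0.850771012907605, cn u = 0.525536567325403, dn u = 0.9906538636025126
sn v = 0.3855896864887975, cn v = -0.9226703602443675, dn v = 0.9980873352745844
m = k² = 0.025704105625
D = 1 − m·sn²u·sn²v = 0.9972338311635756
sn(u+v) = (sn u·cn v·dn v + sn v·cn u·dn u)/D = -0.5827322258000251/0.9972338311635756 = -0.5843486327776217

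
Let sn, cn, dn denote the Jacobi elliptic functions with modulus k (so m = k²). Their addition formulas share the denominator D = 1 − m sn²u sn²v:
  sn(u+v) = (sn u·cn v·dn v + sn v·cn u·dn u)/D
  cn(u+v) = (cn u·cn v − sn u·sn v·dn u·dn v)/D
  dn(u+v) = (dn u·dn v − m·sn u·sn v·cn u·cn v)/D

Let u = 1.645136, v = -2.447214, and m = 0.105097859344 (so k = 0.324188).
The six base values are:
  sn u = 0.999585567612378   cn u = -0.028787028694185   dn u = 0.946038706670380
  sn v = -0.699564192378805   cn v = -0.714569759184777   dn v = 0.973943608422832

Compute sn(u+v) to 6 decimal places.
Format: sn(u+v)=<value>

m = k² = 0.105097859344
D = 1 − m·sn²u·sn²v = 0.9486087752582484
sn(u+v) = (sn u·cn v·dn v + sn v·cn u·dn u)/D = -0.676610543493855/0.9486087752582484 = -0.7132661652952295

sn(u+v)=-0.713266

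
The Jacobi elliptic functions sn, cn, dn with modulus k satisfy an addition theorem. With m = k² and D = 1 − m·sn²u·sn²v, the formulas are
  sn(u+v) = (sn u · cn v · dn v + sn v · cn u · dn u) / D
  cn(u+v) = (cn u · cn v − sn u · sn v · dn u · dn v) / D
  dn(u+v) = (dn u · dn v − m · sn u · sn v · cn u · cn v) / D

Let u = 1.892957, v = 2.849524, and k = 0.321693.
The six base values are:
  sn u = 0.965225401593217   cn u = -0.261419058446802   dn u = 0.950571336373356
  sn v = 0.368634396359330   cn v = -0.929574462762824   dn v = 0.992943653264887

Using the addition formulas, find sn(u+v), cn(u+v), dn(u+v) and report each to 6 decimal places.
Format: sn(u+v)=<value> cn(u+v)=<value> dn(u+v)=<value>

m = k² = 0.103486386249
D = 1 − m·sn²u·sn²v = 0.9868981561763933
sn(u+v) = (sn u·cn v·dn v + sn v·cn u·dn u)/D = -0.9825222974400011/0.9868981561763933 = -0.9955660483211907
cn(u+v) = (cn u·cn v − sn u·sn v·dn u·dn v)/D = -0.09283267580753404/0.9868981561763933 = -0.09406510208429409
dn(u+v) = (dn u·dn v − m·sn u·sn v·cn u·cn v)/D = 0.9349157079521744/0.9868981561763933 = 0.9473274441755794

sn(u+v)=-0.995566 cn(u+v)=-0.094065 dn(u+v)=0.947327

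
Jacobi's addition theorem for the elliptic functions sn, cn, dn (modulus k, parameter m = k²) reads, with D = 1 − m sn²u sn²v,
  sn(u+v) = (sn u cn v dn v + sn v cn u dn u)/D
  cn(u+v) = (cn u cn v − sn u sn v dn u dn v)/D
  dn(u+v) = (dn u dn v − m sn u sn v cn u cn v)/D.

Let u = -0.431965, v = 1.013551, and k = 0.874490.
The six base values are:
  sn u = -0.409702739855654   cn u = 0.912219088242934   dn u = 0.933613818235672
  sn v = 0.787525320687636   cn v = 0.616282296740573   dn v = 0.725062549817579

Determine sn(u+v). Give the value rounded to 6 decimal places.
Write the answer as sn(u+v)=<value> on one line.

sn(u+v)=0.529810

m = k² = 0.7647327601
D = 1 − m·sn²u·sn²v = 0.9203883758252015
sn(u+v) = (sn u·cn v·dn v + sn v·cn u·dn u)/D = 0.4876311982840863/0.9203883758252015 = 0.5298102530324615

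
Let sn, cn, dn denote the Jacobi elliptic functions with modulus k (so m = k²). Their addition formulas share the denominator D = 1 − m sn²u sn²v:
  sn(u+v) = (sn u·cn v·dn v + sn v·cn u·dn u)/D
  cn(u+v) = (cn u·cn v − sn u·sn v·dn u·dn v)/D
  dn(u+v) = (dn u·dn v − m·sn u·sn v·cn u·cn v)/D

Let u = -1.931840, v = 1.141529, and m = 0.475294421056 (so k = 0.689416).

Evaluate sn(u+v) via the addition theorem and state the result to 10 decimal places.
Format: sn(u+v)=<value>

sn(u+v)=-0.6860749086

sn u = -0.9974699158520564, cn u = -0.07108985138605543, dn u = 0.7260217670223129
sn v = 0.8680001327527629, cn v = 0.4965639631922418, dn v = 0.8011876600238646
m = k² = 0.475294421056
D = 1 − m·sn²u·sn²v = 0.6437114121040262
sn(u+v) = (sn u·cn v·dn v + sn v·cn u·dn u)/D = -0.4416342481934461/0.6437114121040262 = -0.6860749085524623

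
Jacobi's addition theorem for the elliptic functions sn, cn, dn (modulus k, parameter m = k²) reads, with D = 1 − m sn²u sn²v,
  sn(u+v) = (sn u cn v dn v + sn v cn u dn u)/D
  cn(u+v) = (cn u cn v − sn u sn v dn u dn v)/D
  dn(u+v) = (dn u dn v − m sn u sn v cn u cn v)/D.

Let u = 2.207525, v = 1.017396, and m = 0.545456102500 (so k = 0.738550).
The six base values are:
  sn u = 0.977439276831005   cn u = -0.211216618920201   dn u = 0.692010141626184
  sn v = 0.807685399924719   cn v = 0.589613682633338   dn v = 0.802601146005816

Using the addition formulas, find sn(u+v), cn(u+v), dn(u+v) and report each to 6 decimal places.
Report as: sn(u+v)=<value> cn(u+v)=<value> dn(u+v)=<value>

sn(u+v)=0.521926 cn(u+v)=-0.852991 dn(u+v)=0.922721

m = k² = 0.5454561025
D = 1 − m·sn²u·sn²v = 0.660043113726742
sn(u+v) = (sn u·cn v·dn v + sn v·cn u·dn u)/D = 0.3444937647742468/0.660043113726742 = 0.5219261554433355
cn(u+v) = (cn u·cn v − sn u·sn v·dn u·dn v)/D = -0.5630106198019349/0.660043113726742 = -0.8529906730229465
dn(u+v) = (dn u·dn v − m·sn u·sn v·cn u·cn v)/D = 0.609035621836733/0.660043113726742 = 0.9227209695408985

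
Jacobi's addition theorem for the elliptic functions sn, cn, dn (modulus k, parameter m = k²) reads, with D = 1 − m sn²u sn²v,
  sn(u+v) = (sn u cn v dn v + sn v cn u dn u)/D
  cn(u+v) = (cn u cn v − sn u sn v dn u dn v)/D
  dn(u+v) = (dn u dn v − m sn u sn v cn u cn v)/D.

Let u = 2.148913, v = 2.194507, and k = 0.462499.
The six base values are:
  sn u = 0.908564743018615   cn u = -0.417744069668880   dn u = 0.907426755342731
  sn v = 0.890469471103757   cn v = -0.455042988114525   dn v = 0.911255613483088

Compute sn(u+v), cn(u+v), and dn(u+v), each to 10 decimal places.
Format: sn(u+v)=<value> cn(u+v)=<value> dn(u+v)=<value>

sn(u+v)=-0.8305926527 cn(u+v)=-0.5568804587 dn(u+v)=0.9232714150

m = k² = 0.213905325001
D = 1 − m·sn²u·sn²v = 0.8599860121145063
sn(u+v) = (sn u·cn v·dn v + sn v·cn u·dn u)/D = -0.7142980630885263/0.8599860121145063 = -0.8305926527016793
cn(u+v) = (cn u·cn v − sn u·sn v·dn u·dn v)/D = -0.4789094048988718/0.8599860121145063 = -0.5568804586964671
dn(u+v) = (dn u·dn v − m·sn u·sn v·cn u·cn v)/D = 0.7940005022456018/0.8599860121145063 = 0.9232714149539927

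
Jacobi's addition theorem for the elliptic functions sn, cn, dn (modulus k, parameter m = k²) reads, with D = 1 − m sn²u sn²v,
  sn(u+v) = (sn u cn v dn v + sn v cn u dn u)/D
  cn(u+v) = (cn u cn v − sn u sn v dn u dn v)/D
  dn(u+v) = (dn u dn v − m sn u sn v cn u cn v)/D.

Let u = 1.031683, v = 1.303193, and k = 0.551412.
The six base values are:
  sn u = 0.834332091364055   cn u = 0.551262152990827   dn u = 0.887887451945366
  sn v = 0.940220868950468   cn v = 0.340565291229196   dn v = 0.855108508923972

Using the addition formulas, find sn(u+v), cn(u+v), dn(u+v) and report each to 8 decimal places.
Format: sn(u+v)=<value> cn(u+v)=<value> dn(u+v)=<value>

m = k² = 0.304055193744
D = 1 − m·sn²u·sn²v = 0.8128929739408588
sn(u+v) = (sn u·cn v·dn v + sn v·cn u·dn u)/D = 0.7031737536142312/0.8128929739408588 = 0.8650262410379621
cn(u+v) = (cn u·cn v − sn u·sn v·dn u·dn v)/D = -0.4078500451274785/0.8128929739408588 = -0.5017266210953267
dn(u+v) = (dn u·dn v − m·sn u·sn v·cn u·cn v)/D = 0.7144605550409027/0.8128929739408588 = 0.8789109734547694

sn(u+v)=0.86502624 cn(u+v)=-0.50172662 dn(u+v)=0.87891097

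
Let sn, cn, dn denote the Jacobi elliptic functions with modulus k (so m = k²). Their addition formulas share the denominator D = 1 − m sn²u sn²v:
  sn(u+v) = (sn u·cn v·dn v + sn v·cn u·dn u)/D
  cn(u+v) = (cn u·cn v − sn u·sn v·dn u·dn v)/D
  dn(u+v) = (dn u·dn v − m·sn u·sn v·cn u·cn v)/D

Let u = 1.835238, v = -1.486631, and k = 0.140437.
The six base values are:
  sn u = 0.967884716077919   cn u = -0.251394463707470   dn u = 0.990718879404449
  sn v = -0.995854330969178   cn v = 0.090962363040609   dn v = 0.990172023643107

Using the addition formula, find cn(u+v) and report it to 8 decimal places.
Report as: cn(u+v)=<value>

m = k² = 0.019722550969
D = 1 − m·sn²u·sn²v = 0.9816767720752298
cn(u+v) = (cn u·cn v − sn u·sn v·dn u·dn v)/D = 0.9226739441000042/0.9816767720752298 = 0.9398958703581264

cn(u+v)=0.93989587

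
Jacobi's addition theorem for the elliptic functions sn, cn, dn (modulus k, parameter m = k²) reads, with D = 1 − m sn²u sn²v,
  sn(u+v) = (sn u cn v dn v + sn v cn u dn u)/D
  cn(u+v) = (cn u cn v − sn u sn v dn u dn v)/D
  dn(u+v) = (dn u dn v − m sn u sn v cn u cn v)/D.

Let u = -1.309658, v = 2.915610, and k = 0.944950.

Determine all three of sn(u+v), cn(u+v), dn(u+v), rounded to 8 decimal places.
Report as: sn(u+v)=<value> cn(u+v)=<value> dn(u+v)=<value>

sn(u+v)=0.93980178 cn(u+v)=0.34172007 dn(u+v)=0.45971656

sn u = -0.878117483532913, cn u = 0.4784450701113184, dn u = 0.5580949181418909
sn v = 0.992394699732528, cn v = -0.123096547241527, dn v = 0.3472749041465181
m = k² = 0.8929305025
D = 1 − m·sn²u·sn²v = 0.3219030684038967
sn(u+v) = (sn u·cn v·dn v + sn v·cn u·dn u)/D = 0.302525078170285/0.3219030684038967 = 0.9398017846499747
cn(u+v) = (cn u·cn v − sn u·sn v·dn u·dn v)/D = 0.1100007387516409/0.3219030684038967 = 0.3417200690166187
dn(u+v) = (dn u·dn v − m·sn u·sn v·cn u·cn v)/D = 0.1479841724261197/0.3219030684038967 = 0.4597165636223192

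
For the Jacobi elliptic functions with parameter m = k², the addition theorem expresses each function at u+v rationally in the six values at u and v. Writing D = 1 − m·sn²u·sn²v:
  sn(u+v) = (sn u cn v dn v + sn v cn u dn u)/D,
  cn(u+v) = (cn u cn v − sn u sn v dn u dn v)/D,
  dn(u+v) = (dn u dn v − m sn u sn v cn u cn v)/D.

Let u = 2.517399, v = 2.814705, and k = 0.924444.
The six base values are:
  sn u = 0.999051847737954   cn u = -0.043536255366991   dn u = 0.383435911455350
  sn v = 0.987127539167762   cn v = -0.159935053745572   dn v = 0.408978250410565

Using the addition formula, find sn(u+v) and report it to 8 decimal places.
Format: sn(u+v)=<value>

m = k² = 0.854596709136
D = 1 − m·sn²u·sn²v = 0.1688415832281461
sn(u+v) = (sn u·cn v·dn v + sn v·cn u·dn u)/D = -0.08182641894697137/0.1688415832281461 = -0.4846342789643471

sn(u+v)=-0.48463428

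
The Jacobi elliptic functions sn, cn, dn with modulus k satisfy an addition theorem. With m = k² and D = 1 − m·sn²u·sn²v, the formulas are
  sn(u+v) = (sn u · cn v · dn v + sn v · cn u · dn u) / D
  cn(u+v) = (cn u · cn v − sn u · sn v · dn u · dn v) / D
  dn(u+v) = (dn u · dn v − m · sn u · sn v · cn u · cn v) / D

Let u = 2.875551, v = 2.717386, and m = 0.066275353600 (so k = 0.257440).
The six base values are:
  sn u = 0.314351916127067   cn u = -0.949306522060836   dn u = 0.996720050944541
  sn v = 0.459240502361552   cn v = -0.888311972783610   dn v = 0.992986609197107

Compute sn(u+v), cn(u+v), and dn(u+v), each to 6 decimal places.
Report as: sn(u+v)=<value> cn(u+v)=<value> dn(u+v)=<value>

m = k² = 0.0662753536
D = 1 − m·sn²u·sn²v = 0.9986187743205568
sn(u+v) = (sn u·cn v·dn v + sn v·cn u·dn u)/D = -0.7118142109682725/0.9986187743205568 = -0.7127987469017682
cn(u+v) = (cn u·cn v − sn u·sn v·dn u·dn v)/D = 0.7003998754205391/0.9986187743205568 = 0.7013686237744521
dn(u+v) = (dn u·dn v − m·sn u·sn v·cn u·cn v)/D = 0.9816613954553379/0.9986187743205568 = 0.9830191667718681

sn(u+v)=-0.712799 cn(u+v)=0.701369 dn(u+v)=0.983019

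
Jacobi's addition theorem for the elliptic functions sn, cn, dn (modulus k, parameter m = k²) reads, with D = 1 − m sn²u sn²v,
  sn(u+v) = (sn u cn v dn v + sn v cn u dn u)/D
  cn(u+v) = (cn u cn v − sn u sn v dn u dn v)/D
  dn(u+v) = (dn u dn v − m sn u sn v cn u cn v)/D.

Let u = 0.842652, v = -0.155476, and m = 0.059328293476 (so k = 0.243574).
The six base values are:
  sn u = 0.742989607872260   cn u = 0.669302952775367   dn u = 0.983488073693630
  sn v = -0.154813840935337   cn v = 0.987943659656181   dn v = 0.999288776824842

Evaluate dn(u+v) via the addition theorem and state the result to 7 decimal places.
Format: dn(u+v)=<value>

dn(u+v)=0.9880766

m = k² = 0.059328293476
D = 1 − m·sn²u·sn²v = 0.9992150411207893
dn(u+v) = (dn u·dn v − m·sn u·sn v·cn u·cn v)/D = 0.9873010119531369/0.9992150411207893 = 0.9880766114626449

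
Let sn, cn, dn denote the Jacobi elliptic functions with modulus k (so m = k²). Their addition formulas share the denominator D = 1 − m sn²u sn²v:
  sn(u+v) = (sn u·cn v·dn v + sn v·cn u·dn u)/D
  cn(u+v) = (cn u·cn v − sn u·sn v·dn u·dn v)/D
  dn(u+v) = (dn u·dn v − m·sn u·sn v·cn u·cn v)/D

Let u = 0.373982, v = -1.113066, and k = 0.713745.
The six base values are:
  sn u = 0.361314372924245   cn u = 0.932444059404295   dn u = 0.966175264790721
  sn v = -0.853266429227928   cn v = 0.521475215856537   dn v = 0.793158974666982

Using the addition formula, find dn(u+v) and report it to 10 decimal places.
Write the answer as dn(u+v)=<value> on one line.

m = k² = 0.509431925025
D = 1 − m·sn²u·sn²v = 0.9515798698989129
dn(u+v) = (dn u·dn v − m·sn u·sn v·cn u·cn v)/D = 0.8426987752438657/0.9515798698989129 = 0.8855786065896772

dn(u+v)=0.8855786066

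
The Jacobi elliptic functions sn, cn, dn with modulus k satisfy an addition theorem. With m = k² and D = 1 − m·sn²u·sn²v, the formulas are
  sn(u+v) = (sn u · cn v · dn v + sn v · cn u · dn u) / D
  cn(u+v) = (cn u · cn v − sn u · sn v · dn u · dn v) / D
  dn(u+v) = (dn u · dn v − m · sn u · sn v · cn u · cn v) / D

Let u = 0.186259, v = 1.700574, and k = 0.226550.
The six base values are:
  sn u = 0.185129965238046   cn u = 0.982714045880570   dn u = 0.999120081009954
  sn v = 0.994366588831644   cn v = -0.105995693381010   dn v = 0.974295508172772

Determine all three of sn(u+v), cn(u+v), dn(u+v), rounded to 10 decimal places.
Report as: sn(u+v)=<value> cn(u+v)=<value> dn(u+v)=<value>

m = k² = 0.0513249025
D = 1 − m·sn²u·sn²v = 0.9982606995113268
sn(u+v) = (sn u·cn v·dn v + sn v·cn u·dn u)/D = 0.9571995957815044/0.9982606995113268 = 0.9588673542393056
cn(u+v) = (cn u·cn v − sn u·sn v·dn u·dn v)/D = -0.2833608265525918/0.9982606995113268 = -0.2838545348838273
dn(u+v) = (dn u·dn v − m·sn u·sn v·cn u·cn v)/D = 0.9744223694325223/0.9982606995113268 = 0.9761201356614821

sn(u+v)=0.9588673542 cn(u+v)=-0.2838545349 dn(u+v)=0.9761201357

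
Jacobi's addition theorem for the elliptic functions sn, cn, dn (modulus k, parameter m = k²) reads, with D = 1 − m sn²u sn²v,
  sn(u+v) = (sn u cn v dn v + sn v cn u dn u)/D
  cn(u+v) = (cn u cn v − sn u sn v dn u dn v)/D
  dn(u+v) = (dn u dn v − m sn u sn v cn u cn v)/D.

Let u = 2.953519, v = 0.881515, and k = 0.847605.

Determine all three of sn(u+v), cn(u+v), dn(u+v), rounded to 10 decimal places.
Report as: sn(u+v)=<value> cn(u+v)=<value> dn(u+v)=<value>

sn u = 0.8826447575728105, cn u = -0.470040670505473, dn u = 0.6635475520562139
sn v = 0.725787966487388, cn v = 0.6879184746044418, dn v = 0.788385508855201
m = k² = 0.718434236025
D = 1 − m·sn²u·sn²v = 0.7051654065155466
sn(u+v) = (sn u·cn v·dn v + sn v·cn u·dn u)/D = 0.2523287766967151/0.7051654065155466 = 0.3578292048436611
cn(u+v) = (cn u·cn v − sn u·sn v·dn u·dn v)/D = -0.6584743267561579/0.7051654065155466 = -0.9337870528985467
dn(u+v) = (dn u·dn v − m·sn u·sn v·cn u·cn v)/D = 0.6719491633509095/0.7051654065155466 = 0.9528958130139006

sn(u+v)=0.3578292048 cn(u+v)=-0.9337870529 dn(u+v)=0.9528958130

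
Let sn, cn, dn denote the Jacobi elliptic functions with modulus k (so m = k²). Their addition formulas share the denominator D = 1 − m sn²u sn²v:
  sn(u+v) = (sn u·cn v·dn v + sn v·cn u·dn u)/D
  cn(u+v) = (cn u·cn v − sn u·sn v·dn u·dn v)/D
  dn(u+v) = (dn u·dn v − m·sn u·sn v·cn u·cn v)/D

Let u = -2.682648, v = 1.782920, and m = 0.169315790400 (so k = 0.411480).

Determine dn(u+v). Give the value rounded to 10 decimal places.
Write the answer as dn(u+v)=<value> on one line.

sn u = -0.5650327781091134, cn u = -0.8250684575611271, dn u = 0.9725964709454303
sn v = 0.9920411865713854, cn v = -0.1259137964880642, dn v = 0.9128902399803673
m = k² = 0.1693157904
D = 1 − m·sn²u·sn²v = 0.9468009161393182
dn(u+v) = (dn u·dn v − m·sn u·sn v·cn u·cn v)/D = 0.8977335350739324/0.9468009161393182 = 0.9481756088012005

dn(u+v)=0.9481756088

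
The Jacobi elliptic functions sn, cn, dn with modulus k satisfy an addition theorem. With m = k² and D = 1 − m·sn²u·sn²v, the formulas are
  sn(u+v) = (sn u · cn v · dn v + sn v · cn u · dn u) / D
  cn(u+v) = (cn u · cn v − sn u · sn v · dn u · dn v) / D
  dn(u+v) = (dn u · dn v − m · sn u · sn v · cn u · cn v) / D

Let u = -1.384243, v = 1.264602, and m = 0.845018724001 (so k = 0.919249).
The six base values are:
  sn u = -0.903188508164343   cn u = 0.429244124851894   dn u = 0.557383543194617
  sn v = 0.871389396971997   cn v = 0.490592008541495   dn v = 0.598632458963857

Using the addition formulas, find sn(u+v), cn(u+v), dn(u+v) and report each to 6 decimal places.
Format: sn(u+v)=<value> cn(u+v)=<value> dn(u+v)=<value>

m = k² = 0.845018724001
D = 1 − m·sn²u·sn²v = 0.4765831725006518
sn(u+v) = (sn u·cn v·dn v + sn v·cn u·dn u)/D = -0.05676922517705947/0.4765831725006518 = -0.1191171414617704
cn(u+v) = (cn u·cn v − sn u·sn v·dn u·dn v)/D = 0.4731899992429915/0.4765831725006518 = 0.9928802075829574
dn(u+v) = (dn u·dn v − m·sn u·sn v·cn u·cn v)/D = 0.4737174690726738/0.4765831725006518 = 0.9939869815106112

sn(u+v)=-0.119117 cn(u+v)=0.992880 dn(u+v)=0.993987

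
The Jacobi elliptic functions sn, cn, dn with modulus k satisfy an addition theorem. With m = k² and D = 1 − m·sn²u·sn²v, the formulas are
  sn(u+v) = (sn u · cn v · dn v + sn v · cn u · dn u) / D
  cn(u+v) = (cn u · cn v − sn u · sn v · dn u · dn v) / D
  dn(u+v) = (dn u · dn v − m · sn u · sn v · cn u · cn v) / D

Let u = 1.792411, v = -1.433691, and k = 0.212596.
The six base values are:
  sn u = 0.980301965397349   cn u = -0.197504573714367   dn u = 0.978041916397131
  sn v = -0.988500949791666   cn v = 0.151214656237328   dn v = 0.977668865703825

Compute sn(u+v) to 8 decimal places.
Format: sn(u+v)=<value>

m = k² = 0.045197059216
D = 1 − m·sn²u·sn²v = 0.9575591467489609
sn(u+v) = (sn u·cn v·dn v + sn v·cn u·dn u)/D = 0.3358722522276212/0.9575591467489609 = 0.3507587529897778

sn(u+v)=0.35075875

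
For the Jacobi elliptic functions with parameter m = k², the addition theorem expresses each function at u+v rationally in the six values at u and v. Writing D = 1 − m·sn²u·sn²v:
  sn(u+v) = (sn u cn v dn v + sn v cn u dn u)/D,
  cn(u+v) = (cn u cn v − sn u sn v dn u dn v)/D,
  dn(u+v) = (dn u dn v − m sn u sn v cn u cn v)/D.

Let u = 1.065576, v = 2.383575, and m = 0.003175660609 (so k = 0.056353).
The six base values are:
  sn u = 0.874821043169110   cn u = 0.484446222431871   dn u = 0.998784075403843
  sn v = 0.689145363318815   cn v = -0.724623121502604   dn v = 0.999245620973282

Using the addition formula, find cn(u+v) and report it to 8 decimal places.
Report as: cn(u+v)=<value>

m = k² = 0.003175660609
D = 1 − m·sn²u·sn²v = 0.9988457651010762
cn(u+v) = (cn u·cn v − sn u·sn v·dn u·dn v)/D = -0.9527324981208353/0.9988457651010762 = -0.9538334459719369

cn(u+v)=-0.95383345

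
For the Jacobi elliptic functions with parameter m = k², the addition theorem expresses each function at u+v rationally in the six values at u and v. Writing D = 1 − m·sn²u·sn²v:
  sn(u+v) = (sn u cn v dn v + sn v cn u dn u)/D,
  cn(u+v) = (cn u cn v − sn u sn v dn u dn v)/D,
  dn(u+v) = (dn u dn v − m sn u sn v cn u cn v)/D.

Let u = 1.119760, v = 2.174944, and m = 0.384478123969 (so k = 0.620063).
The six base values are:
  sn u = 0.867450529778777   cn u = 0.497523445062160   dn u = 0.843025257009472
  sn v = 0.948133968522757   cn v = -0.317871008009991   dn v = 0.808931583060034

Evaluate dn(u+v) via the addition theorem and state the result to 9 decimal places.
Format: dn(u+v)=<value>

dn(u+v)=0.989235580

m = k² = 0.384478123969
D = 1 − m·sn²u·sn²v = 0.7399238784878686
dn(u+v) = (dn u·dn v − m·sn u·sn v·cn u·cn v)/D = 0.731959027123909/0.7399238784878686 = 0.9892355800434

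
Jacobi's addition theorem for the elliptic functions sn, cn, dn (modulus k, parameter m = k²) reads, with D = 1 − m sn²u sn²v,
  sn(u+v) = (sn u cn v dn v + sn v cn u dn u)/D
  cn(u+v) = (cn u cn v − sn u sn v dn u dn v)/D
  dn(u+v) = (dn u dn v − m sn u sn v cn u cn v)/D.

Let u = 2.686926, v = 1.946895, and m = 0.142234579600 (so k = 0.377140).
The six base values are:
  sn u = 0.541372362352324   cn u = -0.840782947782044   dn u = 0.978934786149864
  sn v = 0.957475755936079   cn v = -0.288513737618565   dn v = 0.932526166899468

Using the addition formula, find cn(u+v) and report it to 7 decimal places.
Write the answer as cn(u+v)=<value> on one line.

m = k² = 0.1422345796
D = 1 − m·sn²u·sn²v = 0.9617833225191889
cn(u+v) = (cn u·cn v − sn u·sn v·dn u·dn v)/D = -0.2306159438148903/0.9617833225191889 = -0.2397795204130182

cn(u+v)=-0.2397795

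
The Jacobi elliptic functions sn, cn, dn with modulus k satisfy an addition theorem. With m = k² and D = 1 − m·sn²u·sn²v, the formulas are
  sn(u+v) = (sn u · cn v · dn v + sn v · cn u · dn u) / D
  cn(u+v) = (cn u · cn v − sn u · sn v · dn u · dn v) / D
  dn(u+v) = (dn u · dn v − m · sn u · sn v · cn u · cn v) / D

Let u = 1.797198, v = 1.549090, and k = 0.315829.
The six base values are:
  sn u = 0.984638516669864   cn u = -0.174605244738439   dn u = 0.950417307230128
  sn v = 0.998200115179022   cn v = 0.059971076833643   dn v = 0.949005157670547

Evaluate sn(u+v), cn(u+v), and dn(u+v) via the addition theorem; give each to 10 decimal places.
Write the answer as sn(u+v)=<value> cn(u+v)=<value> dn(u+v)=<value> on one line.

sn(u+v)=-0.1212988126 cn(u+v)=-0.9926160376 dn(u+v)=0.9992659147

m = k² = 0.099747957241
D = 1 − m·sn²u·sn²v = 0.9036408673065742
sn(u+v) = (sn u·cn v·dn v + sn v·cn u·dn u)/D = -0.109610564265329/0.9036408673065742 = -0.1212988126489214
cn(u+v) = (cn u·cn v − sn u·sn v·dn u·dn v)/D = -0.8969684170961728/0.9036408673065742 = -0.9926160375744298
dn(u+v) = (dn u·dn v − m·sn u·sn v·cn u·cn v)/D = 0.9029775177978405/0.9036408673065742 = 0.9992659146650695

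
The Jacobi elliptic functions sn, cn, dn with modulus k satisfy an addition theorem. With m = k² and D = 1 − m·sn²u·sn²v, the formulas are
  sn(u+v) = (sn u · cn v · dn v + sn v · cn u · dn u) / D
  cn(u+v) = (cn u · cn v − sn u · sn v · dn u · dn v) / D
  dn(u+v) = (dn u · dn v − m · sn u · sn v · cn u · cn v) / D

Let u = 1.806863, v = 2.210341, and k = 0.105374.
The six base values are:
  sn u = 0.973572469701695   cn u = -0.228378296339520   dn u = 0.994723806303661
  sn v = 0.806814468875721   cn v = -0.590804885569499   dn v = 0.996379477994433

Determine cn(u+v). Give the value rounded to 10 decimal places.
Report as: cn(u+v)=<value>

m = k² = 0.011103679876
D = 1 − m·sn²u·sn²v = 0.9931490490606623
cn(u+v) = (cn u·cn v − sn u·sn v·dn u·dn v)/D = -0.6435920445769556/0.9931490490606623 = -0.6480316778087601

cn(u+v)=-0.6480316778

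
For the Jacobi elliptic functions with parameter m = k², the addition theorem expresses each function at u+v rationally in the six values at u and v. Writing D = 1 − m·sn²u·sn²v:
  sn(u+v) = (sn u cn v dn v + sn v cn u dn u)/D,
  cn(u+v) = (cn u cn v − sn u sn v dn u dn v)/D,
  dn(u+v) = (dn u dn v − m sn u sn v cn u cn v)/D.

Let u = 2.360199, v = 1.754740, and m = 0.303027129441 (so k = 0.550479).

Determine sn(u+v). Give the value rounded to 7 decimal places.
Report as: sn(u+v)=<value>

sn u = 0.8531542699348784, cn u = -0.5216586927214811, dn u = 0.8828561457658378
sn v = 0.9994678534311109, cn v = -0.03261916549832921, dn v = 0.8350420914194751
m = k² = 0.303027129441
D = 1 − m·sn²u·sn²v = 0.7796696575003943
sn(u+v) = (sn u·cn v·dn v + sn v·cn u·dn u)/D = -0.4835430399234332/0.7796696575003943 = -0.6201896345096496

sn(u+v)=-0.6201896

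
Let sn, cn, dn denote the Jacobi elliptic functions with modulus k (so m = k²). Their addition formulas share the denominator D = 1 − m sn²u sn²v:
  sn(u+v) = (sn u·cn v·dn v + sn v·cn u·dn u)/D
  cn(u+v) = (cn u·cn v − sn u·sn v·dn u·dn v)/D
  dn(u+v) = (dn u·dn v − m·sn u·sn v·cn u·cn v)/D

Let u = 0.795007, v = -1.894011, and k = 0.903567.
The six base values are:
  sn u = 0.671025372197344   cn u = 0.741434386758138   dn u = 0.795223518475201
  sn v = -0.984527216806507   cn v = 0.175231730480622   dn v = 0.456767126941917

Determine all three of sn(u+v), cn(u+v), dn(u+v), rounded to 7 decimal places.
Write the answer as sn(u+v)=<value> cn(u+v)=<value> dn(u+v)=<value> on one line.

sn(u+v)=-0.8183936 cn(u+v)=0.5746581 dn(u+v)=0.6731857

m = k² = 0.816433323489
D = 1 − m·sn²u·sn²v = 0.6436686289988058
sn(u+v) = (sn u·cn v·dn v + sn v·cn u·dn u)/D = -0.5267742810719761/0.6436686289988058 = -0.8183935915773106
cn(u+v) = (cn u·cn v − sn u·sn v·dn u·dn v)/D = 0.3698893898969056/0.6436686289988058 = 0.5746580977113176
dn(u+v) = (dn u·dn v − m·sn u·sn v·cn u·cn v)/D = 0.433308536353214/0.6436686289988058 = 0.6731857307186209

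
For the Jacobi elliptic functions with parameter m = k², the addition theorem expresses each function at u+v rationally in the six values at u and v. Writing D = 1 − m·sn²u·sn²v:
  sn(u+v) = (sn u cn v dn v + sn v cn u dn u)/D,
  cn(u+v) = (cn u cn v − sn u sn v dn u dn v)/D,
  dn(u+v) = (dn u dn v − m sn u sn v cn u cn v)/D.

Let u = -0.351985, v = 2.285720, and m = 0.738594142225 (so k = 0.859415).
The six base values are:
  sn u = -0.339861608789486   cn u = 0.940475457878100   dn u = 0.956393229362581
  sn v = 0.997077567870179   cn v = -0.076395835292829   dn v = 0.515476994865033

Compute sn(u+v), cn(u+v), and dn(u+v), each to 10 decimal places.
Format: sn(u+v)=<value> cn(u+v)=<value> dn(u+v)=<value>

m = k² = 0.738594142225
D = 1 − m·sn²u·sn²v = 0.9151859175603012
sn(u+v) = (sn u·cn v·dn v + sn v·cn u·dn u)/D = 0.9102195873663151/0.9151859175603012 = 0.9945734193471581
cn(u+v) = (cn u·cn v − sn u·sn v·dn u·dn v)/D = 0.09521326837886304/0.9151859175603012 = 0.1040370776603318
dn(u+v) = (dn u·dn v − m·sn u·sn v·cn u·cn v)/D = 0.475016042355302/0.9151859175603012 = 0.5190377531393815

sn(u+v)=0.9945734193 cn(u+v)=0.1040370777 dn(u+v)=0.5190377531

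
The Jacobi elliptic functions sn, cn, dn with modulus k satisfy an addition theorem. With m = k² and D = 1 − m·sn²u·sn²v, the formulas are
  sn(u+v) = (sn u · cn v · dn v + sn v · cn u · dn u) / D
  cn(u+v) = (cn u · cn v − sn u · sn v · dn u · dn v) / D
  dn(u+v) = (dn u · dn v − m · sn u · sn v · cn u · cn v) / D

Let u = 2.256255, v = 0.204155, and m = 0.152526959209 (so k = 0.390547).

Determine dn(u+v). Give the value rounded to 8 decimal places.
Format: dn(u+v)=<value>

sn u = 0.8387492644012579, cn u = -0.54451783392865, dn u = 0.9448265629660449
sn v = 0.2025297819934491, cn v = 0.979276103765269, dn v = 0.9968668925729779
m = k² = 0.152526959209
D = 1 − m·sn²u·sn²v = 0.9955986216055145
dn(u+v) = (dn u·dn v − m·sn u·sn v·cn u·cn v)/D = 0.9556824025706546/0.9955986216055145 = 0.9599073179003698

dn(u+v)=0.95990732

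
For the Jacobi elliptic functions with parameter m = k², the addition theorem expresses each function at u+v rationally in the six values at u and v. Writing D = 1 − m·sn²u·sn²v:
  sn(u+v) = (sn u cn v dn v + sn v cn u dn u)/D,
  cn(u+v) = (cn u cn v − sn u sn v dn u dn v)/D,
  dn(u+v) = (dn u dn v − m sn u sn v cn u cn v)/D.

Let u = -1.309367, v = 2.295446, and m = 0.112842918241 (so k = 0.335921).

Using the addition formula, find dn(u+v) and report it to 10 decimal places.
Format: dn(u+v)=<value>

dn(u+v)=0.9607726869

sn u = -0.9578524438022402, cn u = 0.2872606758713698, dn u = 0.946820327313494
sn v = 0.8002965080971767, cn v = -0.5996044522245191, dn v = 0.963185853437744
m = k² = 0.112842918241
D = 1 − m·sn²u·sn²v = 0.9336908629400814
dn(u+v) = (dn u·dn v − m·sn u·sn v·cn u·cn v)/D = 0.89706467916531/0.9336908629400814 = 0.9607726869475408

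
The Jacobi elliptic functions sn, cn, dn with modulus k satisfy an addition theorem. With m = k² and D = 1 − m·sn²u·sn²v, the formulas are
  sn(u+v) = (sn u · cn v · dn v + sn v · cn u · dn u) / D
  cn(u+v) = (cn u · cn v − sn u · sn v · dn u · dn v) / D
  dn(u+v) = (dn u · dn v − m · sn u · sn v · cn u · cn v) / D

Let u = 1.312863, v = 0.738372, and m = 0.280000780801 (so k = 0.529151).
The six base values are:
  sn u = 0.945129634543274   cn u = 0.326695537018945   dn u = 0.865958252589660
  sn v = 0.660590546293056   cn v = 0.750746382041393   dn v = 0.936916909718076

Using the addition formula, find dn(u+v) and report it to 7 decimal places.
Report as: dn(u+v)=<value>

m = k² = 0.280000780801
D = 1 − m·sn²u·sn²v = 0.8908542794758518
dn(u+v) = (dn u·dn v − m·sn u·sn v·cn u·cn v)/D = 0.7684544200771084/0.8908542794758518 = 0.8626039496933671

dn(u+v)=0.8626039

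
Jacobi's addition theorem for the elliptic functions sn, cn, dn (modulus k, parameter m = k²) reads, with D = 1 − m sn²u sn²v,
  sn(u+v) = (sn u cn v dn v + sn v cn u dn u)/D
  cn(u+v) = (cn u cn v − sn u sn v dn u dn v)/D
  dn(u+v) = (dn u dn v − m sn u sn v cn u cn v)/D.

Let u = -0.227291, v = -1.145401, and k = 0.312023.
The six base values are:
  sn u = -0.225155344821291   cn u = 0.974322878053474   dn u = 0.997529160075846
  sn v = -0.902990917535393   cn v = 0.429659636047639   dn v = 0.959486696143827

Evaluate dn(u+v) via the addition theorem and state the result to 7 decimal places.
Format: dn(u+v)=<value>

dn(u+v)=0.9526635

m = k² = 0.097358352529
D = 1 − m·sn²u·sn²v = 0.995975568846716
dn(u+v) = (dn u·dn v − m·sn u·sn v·cn u·cn v)/D = 0.9488295500538184/0.995975568846716 = 0.9526634786358364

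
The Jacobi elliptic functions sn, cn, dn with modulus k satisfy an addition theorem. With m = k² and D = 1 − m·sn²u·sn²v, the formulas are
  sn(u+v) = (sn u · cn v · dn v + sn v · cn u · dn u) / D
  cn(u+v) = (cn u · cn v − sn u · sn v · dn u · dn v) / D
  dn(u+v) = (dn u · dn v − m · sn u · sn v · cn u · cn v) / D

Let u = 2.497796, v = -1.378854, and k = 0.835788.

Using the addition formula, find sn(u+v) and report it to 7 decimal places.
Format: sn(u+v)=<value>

sn(u+v)=0.8376585

sn u = 0.9718153051312147, cn u = -0.2357435316455662, dn u = 0.5833351320616042
sn v = -0.9201480706117488, cn v = 0.3915705915278574, dn v = 0.6391901696457563
m = k² = 0.698541580944
D = 1 − m·sn²u·sn²v = 0.4414331321351263
sn(u+v) = (sn u·cn v·dn v + sn v·cn u·dn u)/D = 0.3697702275949865/0.4414331321351263 = 0.8376585278193319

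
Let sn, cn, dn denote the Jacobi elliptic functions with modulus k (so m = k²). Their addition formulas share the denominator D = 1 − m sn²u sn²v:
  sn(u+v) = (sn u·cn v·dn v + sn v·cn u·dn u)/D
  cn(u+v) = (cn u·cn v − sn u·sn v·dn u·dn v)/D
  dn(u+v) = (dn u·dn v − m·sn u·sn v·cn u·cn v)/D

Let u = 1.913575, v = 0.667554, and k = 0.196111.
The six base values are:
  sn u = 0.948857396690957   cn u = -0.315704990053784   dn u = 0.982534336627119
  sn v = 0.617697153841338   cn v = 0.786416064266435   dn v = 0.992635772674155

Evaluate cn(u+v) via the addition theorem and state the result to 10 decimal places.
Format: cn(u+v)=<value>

cn(u+v)=-0.8308817313

m = k² = 0.038459524321
D = 1 − m·sn²u·sn²v = 0.9867883517078591
cn(u+v) = (cn u·cn v − sn u·sn v·dn u·dn v)/D = -0.8199044140942324/0.9867883517078591 = -0.8308817313005402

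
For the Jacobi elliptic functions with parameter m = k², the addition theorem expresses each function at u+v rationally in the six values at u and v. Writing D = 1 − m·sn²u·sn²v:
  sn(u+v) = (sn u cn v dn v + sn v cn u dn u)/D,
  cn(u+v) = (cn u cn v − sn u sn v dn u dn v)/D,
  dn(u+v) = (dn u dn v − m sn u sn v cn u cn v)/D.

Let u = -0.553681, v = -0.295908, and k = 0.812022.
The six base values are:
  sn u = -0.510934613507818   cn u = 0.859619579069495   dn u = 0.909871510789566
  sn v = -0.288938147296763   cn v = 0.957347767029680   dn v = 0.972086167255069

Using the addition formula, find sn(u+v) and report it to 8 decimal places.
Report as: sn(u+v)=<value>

m = k² = 0.659379728484
D = 1 − m·sn²u·sn²v = 0.9856293633371993
sn(u+v) = (sn u·cn v·dn v + sn v·cn u·dn u)/D = -0.7014793350914281/0.9856293633371993 = -0.7117070180583094

sn(u+v)=-0.71170702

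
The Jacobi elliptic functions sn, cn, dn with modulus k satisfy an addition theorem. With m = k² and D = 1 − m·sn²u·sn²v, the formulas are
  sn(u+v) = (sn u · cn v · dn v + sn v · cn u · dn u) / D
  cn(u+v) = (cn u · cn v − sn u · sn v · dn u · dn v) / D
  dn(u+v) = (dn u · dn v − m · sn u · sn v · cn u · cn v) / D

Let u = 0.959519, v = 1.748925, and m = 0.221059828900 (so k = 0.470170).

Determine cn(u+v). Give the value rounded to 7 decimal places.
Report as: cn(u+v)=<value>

sn u = 0.8031436317793387, cn u = 0.595785453609178, dn u = 0.9259630855344788
sn v = 0.9975983385632037, cn v = -0.06926438403635459, dn v = 0.8831764929867834
m = k² = 0.2210598289
D = 1 − m·sn²u·sn²v = 0.8580917304676549
cn(u+v) = (cn u·cn v − sn u·sn v·dn u·dn v)/D = -0.6964911880583933/0.8580917304676549 = -0.8116745137245522

cn(u+v)=-0.8116745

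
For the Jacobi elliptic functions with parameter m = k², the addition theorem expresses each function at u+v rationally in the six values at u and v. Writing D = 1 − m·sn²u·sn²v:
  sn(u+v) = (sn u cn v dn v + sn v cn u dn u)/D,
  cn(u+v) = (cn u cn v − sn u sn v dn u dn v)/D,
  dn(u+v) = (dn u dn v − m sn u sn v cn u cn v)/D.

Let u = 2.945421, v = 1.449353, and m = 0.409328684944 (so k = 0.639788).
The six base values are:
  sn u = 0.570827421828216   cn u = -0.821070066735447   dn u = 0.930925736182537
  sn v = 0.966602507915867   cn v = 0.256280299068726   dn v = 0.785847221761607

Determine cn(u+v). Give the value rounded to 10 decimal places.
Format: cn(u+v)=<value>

cn(u+v)=-0.7014929916

m = k² = 0.409328684944
D = 1 − m·sn²u·sn²v = 0.8753828911652943
cn(u+v) = (cn u·cn v − sn u·sn v·dn u·dn v)/D = -0.6140749630953149/0.8753828911652943 = -0.7014929915729437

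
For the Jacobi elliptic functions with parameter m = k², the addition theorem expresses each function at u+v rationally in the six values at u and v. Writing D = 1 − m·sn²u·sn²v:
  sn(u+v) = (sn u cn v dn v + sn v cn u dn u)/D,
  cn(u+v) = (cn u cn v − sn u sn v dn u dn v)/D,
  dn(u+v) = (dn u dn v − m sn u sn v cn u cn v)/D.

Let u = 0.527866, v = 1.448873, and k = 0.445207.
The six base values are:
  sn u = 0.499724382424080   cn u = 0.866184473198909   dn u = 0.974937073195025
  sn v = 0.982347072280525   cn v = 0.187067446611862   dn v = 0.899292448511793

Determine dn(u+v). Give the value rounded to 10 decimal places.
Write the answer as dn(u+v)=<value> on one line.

dn(u+v)=0.9041757807

m = k² = 0.198209272849
D = 1 − m·sn²u·sn²v = 0.9522344306834838
dn(u+v) = (dn u·dn v − m·sn u·sn v·cn u·cn v)/D = 0.8609873097694325/0.9522344306834838 = 0.9041757806966117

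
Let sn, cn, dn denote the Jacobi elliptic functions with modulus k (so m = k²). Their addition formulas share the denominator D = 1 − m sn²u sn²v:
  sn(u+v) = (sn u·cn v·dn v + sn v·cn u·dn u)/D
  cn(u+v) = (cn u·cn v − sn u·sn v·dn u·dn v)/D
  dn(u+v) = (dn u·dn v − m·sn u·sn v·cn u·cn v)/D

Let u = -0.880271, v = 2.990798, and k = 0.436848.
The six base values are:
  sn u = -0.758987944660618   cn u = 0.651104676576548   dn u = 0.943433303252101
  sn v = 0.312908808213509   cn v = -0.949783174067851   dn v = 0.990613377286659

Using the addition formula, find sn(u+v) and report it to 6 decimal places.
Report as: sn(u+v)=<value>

sn(u+v)=0.916181

m = k² = 0.190836175104
D = 1 − m·sn²u·sn²v = 0.9892361896766527
sn(u+v) = (sn u·cn v·dn v + sn v·cn u·dn u)/D = 0.906319100965148/0.9892361896766527 = 0.9161806962009675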